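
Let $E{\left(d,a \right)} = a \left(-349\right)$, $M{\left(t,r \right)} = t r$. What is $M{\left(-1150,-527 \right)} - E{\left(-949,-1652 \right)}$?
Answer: $29502$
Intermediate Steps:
$M{\left(t,r \right)} = r t$
$E{\left(d,a \right)} = - 349 a$
$M{\left(-1150,-527 \right)} - E{\left(-949,-1652 \right)} = \left(-527\right) \left(-1150\right) - \left(-349\right) \left(-1652\right) = 606050 - 576548 = 29502$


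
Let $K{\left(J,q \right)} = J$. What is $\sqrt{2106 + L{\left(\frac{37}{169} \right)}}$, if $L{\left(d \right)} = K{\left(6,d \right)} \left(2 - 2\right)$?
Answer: $9 \sqrt{26} \approx 45.891$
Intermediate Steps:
$L{\left(d \right)} = 0$ ($L{\left(d \right)} = 6 \left(2 - 2\right) = 6 \cdot 0 = 0$)
$\sqrt{2106 + L{\left(\frac{37}{169} \right)}} = \sqrt{2106 + 0} = \sqrt{2106} = 9 \sqrt{26}$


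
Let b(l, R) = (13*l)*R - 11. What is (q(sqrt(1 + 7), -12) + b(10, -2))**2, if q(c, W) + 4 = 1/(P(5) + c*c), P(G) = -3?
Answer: 1887876/25 ≈ 75515.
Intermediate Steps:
b(l, R) = -11 + 13*R*l (b(l, R) = 13*R*l - 11 = -11 + 13*R*l)
q(c, W) = -4 + 1/(-3 + c**2) (q(c, W) = -4 + 1/(-3 + c*c) = -4 + 1/(-3 + c**2))
(q(sqrt(1 + 7), -12) + b(10, -2))**2 = ((13 - 4*(sqrt(1 + 7))**2)/(-3 + (sqrt(1 + 7))**2) + (-11 + 13*(-2)*10))**2 = ((13 - 4*(sqrt(8))**2)/(-3 + (sqrt(8))**2) + (-11 - 260))**2 = ((13 - 4*(2*sqrt(2))**2)/(-3 + (2*sqrt(2))**2) - 271)**2 = ((13 - 4*8)/(-3 + 8) - 271)**2 = ((13 - 32)/5 - 271)**2 = ((1/5)*(-19) - 271)**2 = (-19/5 - 271)**2 = (-1374/5)**2 = 1887876/25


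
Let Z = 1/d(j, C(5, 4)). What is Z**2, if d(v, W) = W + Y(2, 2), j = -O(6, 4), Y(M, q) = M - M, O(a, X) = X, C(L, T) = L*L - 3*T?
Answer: 1/169 ≈ 0.0059172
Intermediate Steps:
C(L, T) = L**2 - 3*T
Y(M, q) = 0
j = -4 (j = -1*4 = -4)
d(v, W) = W (d(v, W) = W + 0 = W)
Z = 1/13 (Z = 1/(5**2 - 3*4) = 1/(25 - 12) = 1/13 ≈ 0.076923)
Z**2 = (1/13)**2 = 1/169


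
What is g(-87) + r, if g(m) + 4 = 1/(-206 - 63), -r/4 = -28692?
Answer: 30871515/269 ≈ 1.1476e+5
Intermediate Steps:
r = 114768 (r = -4*(-28692) = 114768)
g(m) = -1077/269 (g(m) = -4 + 1/(-206 - 63) = -4 + 1/(-269) = -4 - 1/269 = -1077/269)
g(-87) + r = -1077/269 + 114768 = 30871515/269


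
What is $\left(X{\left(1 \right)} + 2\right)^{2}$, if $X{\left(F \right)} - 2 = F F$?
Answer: $25$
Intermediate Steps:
$X{\left(F \right)} = 2 + F^{2}$ ($X{\left(F \right)} = 2 + F F = 2 + F^{2}$)
$\left(X{\left(1 \right)} + 2\right)^{2} = \left(\left(2 + 1^{2}\right) + 2\right)^{2} = \left(\left(2 + 1\right) + 2\right)^{2} = \left(3 + 2\right)^{2} = 5^{2} = 25$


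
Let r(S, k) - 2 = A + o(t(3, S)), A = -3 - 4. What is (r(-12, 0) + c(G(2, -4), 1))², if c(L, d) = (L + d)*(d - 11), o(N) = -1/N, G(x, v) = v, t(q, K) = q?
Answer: 5476/9 ≈ 608.44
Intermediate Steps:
A = -7
c(L, d) = (-11 + d)*(L + d) (c(L, d) = (L + d)*(-11 + d) = (-11 + d)*(L + d))
r(S, k) = -16/3 (r(S, k) = 2 + (-7 - 1/3) = 2 + (-7 - 1*⅓) = 2 + (-7 - ⅓) = 2 - 22/3 = -16/3)
(r(-12, 0) + c(G(2, -4), 1))² = (-16/3 + (1² - 11*(-4) - 11*1 - 4*1))² = (-16/3 + (1 + 44 - 11 - 4))² = (-16/3 + 30)² = (74/3)² = 5476/9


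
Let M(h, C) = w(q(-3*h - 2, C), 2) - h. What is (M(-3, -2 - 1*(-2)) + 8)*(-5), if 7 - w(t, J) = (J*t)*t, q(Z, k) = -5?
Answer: 160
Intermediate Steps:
w(t, J) = 7 - J*t² (w(t, J) = 7 - J*t*t = 7 - J*t²)
M(h, C) = -43 - h (M(h, C) = (7 - 1*2*(-5)²) - h = (7 - 1*2*25) - h = (7 - 50) - h = -43 - h)
(M(-3, -2 - 1*(-2)) + 8)*(-5) = ((-43 - 1*(-3)) + 8)*(-5) = ((-43 + 3) + 8)*(-5) = (-40 + 8)*(-5) = -32*(-5) = 160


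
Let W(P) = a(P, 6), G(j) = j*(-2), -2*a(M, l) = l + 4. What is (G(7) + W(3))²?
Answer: 361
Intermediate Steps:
a(M, l) = -2 - l/2 (a(M, l) = -(l + 4)/2 = -(4 + l)/2 = -2 - l/2)
G(j) = -2*j
W(P) = -5 (W(P) = -2 - ½*6 = -2 - 3 = -5)
(G(7) + W(3))² = (-2*7 - 5)² = (-14 - 5)² = (-19)² = 361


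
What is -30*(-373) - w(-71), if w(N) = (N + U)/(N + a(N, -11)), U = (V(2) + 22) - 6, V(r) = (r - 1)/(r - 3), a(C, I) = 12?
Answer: 660154/59 ≈ 11189.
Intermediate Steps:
V(r) = (-1 + r)/(-3 + r)
U = 15 (U = ((-1 + 2)/(-3 + 2) + 22) - 6 = (1/(-1) + 22) - 6 = (-1*1 + 22) - 6 = (-1 + 22) - 6 = 21 - 6 = 15)
w(N) = (15 + N)/(12 + N) (w(N) = (N + 15)/(N + 12) = (15 + N)/(12 + N))
-30*(-373) - w(-71) = -30*(-373) - (15 - 71)/(12 - 71) = 11190 - (-56)/(-59) = 11190 - (-1)*(-56)/59 = 11190 - 1*56/59 = 11190 - 56/59 = 660154/59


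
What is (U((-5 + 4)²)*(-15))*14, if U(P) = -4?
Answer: 840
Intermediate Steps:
(U((-5 + 4)²)*(-15))*14 = -4*(-15)*14 = 60*14 = 840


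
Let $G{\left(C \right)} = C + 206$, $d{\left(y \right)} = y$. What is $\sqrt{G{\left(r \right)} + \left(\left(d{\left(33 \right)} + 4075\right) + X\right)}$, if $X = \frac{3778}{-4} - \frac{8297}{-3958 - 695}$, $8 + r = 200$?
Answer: $\frac{\sqrt{34287350042}}{3102} \approx 59.693$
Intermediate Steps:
$r = 192$ ($r = -8 + 200 = 192$)
$G{\left(C \right)} = 206 + C$
$X = - \frac{8772923}{9306}$ ($X = 3778 \left(- \frac{1}{4}\right) - \frac{8297}{-4653} = - \frac{1889}{2} - - \frac{8297}{4653} = - \frac{1889}{2} + \frac{8297}{4653} = - \frac{8772923}{9306} \approx -942.72$)
$\sqrt{G{\left(r \right)} + \left(\left(d{\left(33 \right)} + 4075\right) + X\right)} = \sqrt{\left(206 + 192\right) + \left(\left(33 + 4075\right) - \frac{8772923}{9306}\right)} = \sqrt{398 + \left(4108 - \frac{8772923}{9306}\right)} = \sqrt{398 + \frac{29456125}{9306}} = \sqrt{\frac{33159913}{9306}} = \frac{\sqrt{34287350042}}{3102}$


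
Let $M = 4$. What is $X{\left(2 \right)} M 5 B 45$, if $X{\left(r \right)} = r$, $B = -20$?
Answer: $-36000$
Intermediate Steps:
$X{\left(2 \right)} M 5 B 45 = 2 \cdot 4 \cdot 5 \left(-20\right) 45 = 8 \cdot 5 \left(-20\right) 45 = 40 \left(-20\right) 45 = \left(-800\right) 45 = -36000$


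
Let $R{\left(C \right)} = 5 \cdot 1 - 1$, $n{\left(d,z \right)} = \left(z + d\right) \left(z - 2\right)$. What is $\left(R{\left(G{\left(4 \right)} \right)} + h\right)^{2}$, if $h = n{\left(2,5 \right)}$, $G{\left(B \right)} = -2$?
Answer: $625$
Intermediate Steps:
$n{\left(d,z \right)} = \left(-2 + z\right) \left(d + z\right)$ ($n{\left(d,z \right)} = \left(d + z\right) \left(-2 + z\right) = \left(-2 + z\right) \left(d + z\right)$)
$h = 21$ ($h = 5^{2} - 4 - 10 + 2 \cdot 5 = 25 - 4 - 10 + 10 = 21$)
$R{\left(C \right)} = 4$ ($R{\left(C \right)} = 5 - 1 = 4$)
$\left(R{\left(G{\left(4 \right)} \right)} + h\right)^{2} = \left(4 + 21\right)^{2} = 25^{2} = 625$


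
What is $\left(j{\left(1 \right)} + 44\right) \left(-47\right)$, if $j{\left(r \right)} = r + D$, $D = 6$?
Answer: $-2397$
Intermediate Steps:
$j{\left(r \right)} = 6 + r$ ($j{\left(r \right)} = r + 6 = 6 + r$)
$\left(j{\left(1 \right)} + 44\right) \left(-47\right) = \left(\left(6 + 1\right) + 44\right) \left(-47\right) = \left(7 + 44\right) \left(-47\right) = 51 \left(-47\right) = -2397$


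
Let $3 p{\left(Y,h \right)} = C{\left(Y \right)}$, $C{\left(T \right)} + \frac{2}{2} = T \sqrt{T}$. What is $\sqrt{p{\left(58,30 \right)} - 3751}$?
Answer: $\frac{\sqrt{-33762 + 174 \sqrt{58}}}{3} \approx 60.034 i$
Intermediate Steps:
$C{\left(T \right)} = -1 + T^{\frac{3}{2}}$ ($C{\left(T \right)} = -1 + T \sqrt{T} = -1 + T^{\frac{3}{2}}$)
$p{\left(Y,h \right)} = - \frac{1}{3} + \frac{Y^{\frac{3}{2}}}{3}$ ($p{\left(Y,h \right)} = \frac{-1 + Y^{\frac{3}{2}}}{3} = - \frac{1}{3} + \frac{Y^{\frac{3}{2}}}{3}$)
$\sqrt{p{\left(58,30 \right)} - 3751} = \sqrt{\left(- \frac{1}{3} + \frac{58^{\frac{3}{2}}}{3}\right) - 3751} = \sqrt{\left(- \frac{1}{3} + \frac{58 \sqrt{58}}{3}\right) - 3751} = \sqrt{- \frac{11254}{3} + \frac{58 \sqrt{58}}{3}}$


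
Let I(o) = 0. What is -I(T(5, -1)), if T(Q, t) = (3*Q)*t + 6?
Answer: 0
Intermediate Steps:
T(Q, t) = 6 + 3*Q*t (T(Q, t) = 3*Q*t + 6 = 6 + 3*Q*t)
-I(T(5, -1)) = -1*0 = 0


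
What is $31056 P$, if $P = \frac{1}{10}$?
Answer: $\frac{15528}{5} \approx 3105.6$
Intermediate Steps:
$P = \frac{1}{10} \approx 0.1$
$31056 P = 31056 \cdot \frac{1}{10} = \frac{15528}{5}$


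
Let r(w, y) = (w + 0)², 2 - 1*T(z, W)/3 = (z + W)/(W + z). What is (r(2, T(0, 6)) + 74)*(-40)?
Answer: -3120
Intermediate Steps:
T(z, W) = 3 (T(z, W) = 6 - 3*(z + W)/(W + z) = 6 - 3*(W + z)/(W + z) = 6 - 3*1 = 6 - 3 = 3)
r(w, y) = w²
(r(2, T(0, 6)) + 74)*(-40) = (2² + 74)*(-40) = (4 + 74)*(-40) = 78*(-40) = -3120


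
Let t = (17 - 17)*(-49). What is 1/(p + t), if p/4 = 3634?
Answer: 1/14536 ≈ 6.8795e-5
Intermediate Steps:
p = 14536 (p = 4*3634 = 14536)
t = 0 (t = 0*(-49) = 0)
1/(p + t) = 1/(14536 + 0) = 1/14536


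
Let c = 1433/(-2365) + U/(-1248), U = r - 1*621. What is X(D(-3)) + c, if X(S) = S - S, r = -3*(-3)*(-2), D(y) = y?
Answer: -92383/983840 ≈ -0.093900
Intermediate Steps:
r = -18 (r = 9*(-2) = -18)
X(S) = 0
U = -639 (U = -18 - 1*621 = -18 - 621 = -639)
c = -92383/983840 (c = 1433/(-2365) - 639/(-1248) = 1433*(-1/2365) - 639*(-1/1248) = -1433/2365 + 213/416 = -92383/983840 ≈ -0.093900)
X(D(-3)) + c = 0 - 92383/983840 = -92383/983840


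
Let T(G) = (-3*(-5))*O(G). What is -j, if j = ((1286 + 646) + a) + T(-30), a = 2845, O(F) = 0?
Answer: -4777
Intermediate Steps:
T(G) = 0 (T(G) = -3*(-5)*0 = 15*0 = 0)
j = 4777 (j = ((1286 + 646) + 2845) + 0 = (1932 + 2845) + 0 = 4777 + 0 = 4777)
-j = -1*4777 = -4777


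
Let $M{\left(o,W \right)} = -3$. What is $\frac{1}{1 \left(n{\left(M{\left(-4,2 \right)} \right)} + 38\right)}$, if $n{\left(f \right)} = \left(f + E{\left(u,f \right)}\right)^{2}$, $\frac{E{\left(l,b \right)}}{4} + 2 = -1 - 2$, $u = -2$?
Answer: $\frac{1}{567} \approx 0.0017637$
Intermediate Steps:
$E{\left(l,b \right)} = -20$ ($E{\left(l,b \right)} = -8 + 4 \left(-1 - 2\right) = -8 + 4 \left(-3\right) = -8 - 12 = -20$)
$n{\left(f \right)} = \left(-20 + f\right)^{2}$ ($n{\left(f \right)} = \left(f - 20\right)^{2} = \left(-20 + f\right)^{2}$)
$\frac{1}{1 \left(n{\left(M{\left(-4,2 \right)} \right)} + 38\right)} = \frac{1}{1 \left(\left(-20 - 3\right)^{2} + 38\right)} = \frac{1}{1 \left(\left(-23\right)^{2} + 38\right)} = \frac{1}{1 \left(529 + 38\right)} = \frac{1}{1 \cdot 567} = \frac{1}{567}$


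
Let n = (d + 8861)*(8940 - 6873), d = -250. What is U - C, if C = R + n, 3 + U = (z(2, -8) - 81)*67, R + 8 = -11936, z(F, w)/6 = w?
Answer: -17795639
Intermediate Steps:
z(F, w) = 6*w
R = -11944 (R = -8 - 11936 = -11944)
n = 17798937 (n = (-250 + 8861)*(8940 - 6873) = 8611*2067 = 17798937)
U = -8646 (U = -3 + (6*(-8) - 81)*67 = -3 + (-48 - 81)*67 = -3 - 129*67 = -3 - 8643 = -8646)
C = 17786993 (C = -11944 + 17798937 = 17786993)
U - C = -8646 - 1*17786993 = -8646 - 17786993 = -17795639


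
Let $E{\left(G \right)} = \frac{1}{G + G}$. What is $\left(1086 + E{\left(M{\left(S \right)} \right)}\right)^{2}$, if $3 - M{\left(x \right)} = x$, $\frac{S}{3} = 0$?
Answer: $\frac{42471289}{36} \approx 1.1798 \cdot 10^{6}$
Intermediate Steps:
$S = 0$ ($S = 3 \cdot 0 = 0$)
$M{\left(x \right)} = 3 - x$
$E{\left(G \right)} = \frac{1}{2 G}$
$\left(1086 + E{\left(M{\left(S \right)} \right)}\right)^{2} = \left(1086 + \frac{1}{2 \left(3 - 0\right)}\right)^{2} = \left(1086 + \frac{1}{2 \left(3 + 0\right)}\right)^{2} = \left(1086 + \frac{1}{2 \cdot 3}\right)^{2} = \left(1086 + \frac{1}{2} \cdot \frac{1}{3}\right)^{2} = \left(1086 + \frac{1}{6}\right)^{2} = \left(\frac{6517}{6}\right)^{2} = \frac{42471289}{36}$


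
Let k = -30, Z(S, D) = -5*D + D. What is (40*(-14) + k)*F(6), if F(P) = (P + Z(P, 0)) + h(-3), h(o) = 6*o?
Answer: 7080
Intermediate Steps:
Z(S, D) = -4*D
F(P) = -18 + P (F(P) = (P - 4*0) + 6*(-3) = (P + 0) - 18 = P - 18 = -18 + P)
(40*(-14) + k)*F(6) = (40*(-14) - 30)*(-18 + 6) = (-560 - 30)*(-12) = -590*(-12) = 7080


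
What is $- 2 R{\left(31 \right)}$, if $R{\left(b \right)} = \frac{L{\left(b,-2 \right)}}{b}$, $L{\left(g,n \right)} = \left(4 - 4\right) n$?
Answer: $0$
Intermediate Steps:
$L{\left(g,n \right)} = 0$ ($L{\left(g,n \right)} = 0 n = 0$)
$R{\left(b \right)} = 0$ ($R{\left(b \right)} = \frac{0}{b} = 0$)
$- 2 R{\left(31 \right)} = \left(-2\right) 0 = 0$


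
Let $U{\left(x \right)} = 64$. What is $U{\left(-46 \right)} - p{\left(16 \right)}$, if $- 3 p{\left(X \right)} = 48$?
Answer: $80$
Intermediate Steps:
$p{\left(X \right)} = -16$ ($p{\left(X \right)} = \left(- \frac{1}{3}\right) 48 = -16$)
$U{\left(-46 \right)} - p{\left(16 \right)} = 64 - -16 = 64 + 16 = 80$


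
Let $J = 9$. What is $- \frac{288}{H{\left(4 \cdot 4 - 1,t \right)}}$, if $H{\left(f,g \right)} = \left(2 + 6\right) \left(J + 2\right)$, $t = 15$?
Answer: $- \frac{36}{11} \approx -3.2727$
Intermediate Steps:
$H{\left(f,g \right)} = 88$ ($H{\left(f,g \right)} = \left(2 + 6\right) \left(9 + 2\right) = 8 \cdot 11 = 88$)
$- \frac{288}{H{\left(4 \cdot 4 - 1,t \right)}} = - \frac{288}{88} = \left(-288\right) \frac{1}{88} = - \frac{36}{11}$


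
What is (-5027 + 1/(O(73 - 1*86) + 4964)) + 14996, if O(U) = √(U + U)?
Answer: 122824671991/12320661 - I*√26/24641322 ≈ 9969.0 - 2.0693e-7*I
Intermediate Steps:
O(U) = √2*√U (O(U) = √(2*U) = √2*√U)
(-5027 + 1/(O(73 - 1*86) + 4964)) + 14996 = (-5027 + 1/(√2*√(73 - 1*86) + 4964)) + 14996 = (-5027 + 1/(√2*√(73 - 86) + 4964)) + 14996 = (-5027 + 1/(√2*√(-13) + 4964)) + 14996 = (-5027 + 1/(√2*(I*√13) + 4964)) + 14996 = (-5027 + 1/(I*√26 + 4964)) + 14996 = (-5027 + 1/(4964 + I*√26)) + 14996 = 9969 + 1/(4964 + I*√26)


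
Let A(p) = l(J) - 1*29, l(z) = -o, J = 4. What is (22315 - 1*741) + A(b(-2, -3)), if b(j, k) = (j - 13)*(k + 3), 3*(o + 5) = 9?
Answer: 21547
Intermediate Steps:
o = -2 (o = -5 + (1/3)*9 = -5 + 3 = -2)
b(j, k) = (-13 + j)*(3 + k)
l(z) = 2 (l(z) = -1*(-2) = 2)
A(p) = -27 (A(p) = 2 - 1*29 = 2 - 29 = -27)
(22315 - 1*741) + A(b(-2, -3)) = (22315 - 1*741) - 27 = (22315 - 741) - 27 = 21574 - 27 = 21547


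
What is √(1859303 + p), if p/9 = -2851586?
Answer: I*√23804971 ≈ 4879.0*I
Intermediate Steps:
p = -25664274 (p = 9*(-2851586) = -25664274)
√(1859303 + p) = √(1859303 - 25664274) = √(-23804971) = I*√23804971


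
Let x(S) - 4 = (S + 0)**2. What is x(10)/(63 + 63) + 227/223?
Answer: 25897/14049 ≈ 1.8433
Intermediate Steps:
x(S) = 4 + S**2 (x(S) = 4 + (S + 0)**2 = 4 + S**2)
x(10)/(63 + 63) + 227/223 = (4 + 10**2)/(63 + 63) + 227/223 = (4 + 100)/126 + 227*(1/223) = 104*(1/126) + 227/223 = 52/63 + 227/223 = 25897/14049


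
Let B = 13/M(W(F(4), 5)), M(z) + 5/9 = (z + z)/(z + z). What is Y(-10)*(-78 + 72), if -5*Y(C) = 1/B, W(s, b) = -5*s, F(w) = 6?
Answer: 8/195 ≈ 0.041026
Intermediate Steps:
M(z) = 4/9 (M(z) = -5/9 + (z + z)/(z + z) = -5/9 + (2*z)/((2*z)) = -5/9 + (2*z)*(1/(2*z)) = -5/9 + 1 = 4/9)
B = 117/4 (B = 13/(4/9) = 13*(9/4) = 117/4 ≈ 29.250)
Y(C) = -4/585 (Y(C) = -1/(5*117/4) = -⅕*4/117 = -4/585)
Y(-10)*(-78 + 72) = -4*(-78 + 72)/585 = -4/585*(-6) = 8/195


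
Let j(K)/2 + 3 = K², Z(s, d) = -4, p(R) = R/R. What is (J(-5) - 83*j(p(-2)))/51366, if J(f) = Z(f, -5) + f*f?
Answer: 353/51366 ≈ 0.0068723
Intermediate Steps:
p(R) = 1
j(K) = -6 + 2*K²
J(f) = -4 + f² (J(f) = -4 + f*f = -4 + f²)
(J(-5) - 83*j(p(-2)))/51366 = ((-4 + (-5)²) - 83*(-6 + 2*1²))/51366 = ((-4 + 25) - 83*(-6 + 2*1))*(1/51366) = (21 - 83*(-6 + 2))*(1/51366) = (21 - 83*(-4))*(1/51366) = (21 + 332)*(1/51366) = 353*(1/51366) = 353/51366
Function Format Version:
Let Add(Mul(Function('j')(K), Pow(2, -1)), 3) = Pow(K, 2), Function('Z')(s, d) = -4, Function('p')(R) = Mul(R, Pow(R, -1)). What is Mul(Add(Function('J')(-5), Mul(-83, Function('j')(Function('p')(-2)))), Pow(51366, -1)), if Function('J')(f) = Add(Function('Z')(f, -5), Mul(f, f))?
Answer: Rational(353, 51366) ≈ 0.0068723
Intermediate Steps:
Function('p')(R) = 1
Function('j')(K) = Add(-6, Mul(2, Pow(K, 2)))
Function('J')(f) = Add(-4, Pow(f, 2)) (Function('J')(f) = Add(-4, Mul(f, f)) = Add(-4, Pow(f, 2)))
Mul(Add(Function('J')(-5), Mul(-83, Function('j')(Function('p')(-2)))), Pow(51366, -1)) = Mul(Add(Add(-4, Pow(-5, 2)), Mul(-83, Add(-6, Mul(2, Pow(1, 2))))), Pow(51366, -1)) = Mul(Add(Add(-4, 25), Mul(-83, Add(-6, Mul(2, 1)))), Rational(1, 51366)) = Mul(Add(21, Mul(-83, Add(-6, 2))), Rational(1, 51366)) = Mul(Add(21, Mul(-83, -4)), Rational(1, 51366)) = Mul(Add(21, 332), Rational(1, 51366)) = Mul(353, Rational(1, 51366)) = Rational(353, 51366)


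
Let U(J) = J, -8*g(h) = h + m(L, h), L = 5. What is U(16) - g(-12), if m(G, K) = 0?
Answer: 29/2 ≈ 14.500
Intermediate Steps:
g(h) = -h/8 (g(h) = -(h + 0)/8 = -h/8)
U(16) - g(-12) = 16 - (-1)*(-12)/8 = 16 - 1*3/2 = 16 - 3/2 = 29/2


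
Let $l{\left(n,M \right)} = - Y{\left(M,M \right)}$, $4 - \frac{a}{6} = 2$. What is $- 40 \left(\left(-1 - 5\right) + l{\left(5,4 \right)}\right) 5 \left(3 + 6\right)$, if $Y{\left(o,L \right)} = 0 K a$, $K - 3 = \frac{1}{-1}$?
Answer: $10800$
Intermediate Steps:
$K = 2$ ($K = 3 + \frac{1}{-1} = 3 - 1 = 2$)
$a = 12$ ($a = 24 - 12 = 12$)
$Y{\left(o,L \right)} = 0$ ($Y{\left(o,L \right)} = 0 \cdot 2 \cdot 12 = 0 \cdot 12 = 0$)
$l{\left(n,M \right)} = 0$ ($l{\left(n,M \right)} = \left(-1\right) 0 = 0$)
$- 40 \left(\left(-1 - 5\right) + l{\left(5,4 \right)}\right) 5 \left(3 + 6\right) = - 40 \left(\left(-1 - 5\right) + 0\right) 5 \left(3 + 6\right) = - 40 \left(-6 + 0\right) 5 \cdot 9 = \left(-40\right) \left(-6\right) 45 = 240 \cdot 45 = 10800$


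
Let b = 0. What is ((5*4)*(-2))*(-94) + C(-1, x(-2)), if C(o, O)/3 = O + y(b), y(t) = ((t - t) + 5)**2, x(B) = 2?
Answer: 3841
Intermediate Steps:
y(t) = 25 (y(t) = (0 + 5)**2 = 5**2 = 25)
C(o, O) = 75 + 3*O (C(o, O) = 3*(O + 25) = 3*(25 + O) = 75 + 3*O)
((5*4)*(-2))*(-94) + C(-1, x(-2)) = ((5*4)*(-2))*(-94) + (75 + 3*2) = (20*(-2))*(-94) + (75 + 6) = -40*(-94) + 81 = 3760 + 81 = 3841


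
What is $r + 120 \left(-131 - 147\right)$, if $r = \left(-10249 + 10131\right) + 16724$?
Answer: $-16754$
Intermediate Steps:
$r = 16606$ ($r = -118 + 16724 = 16606$)
$r + 120 \left(-131 - 147\right) = 16606 + 120 \left(-131 - 147\right) = 16606 + 120 \left(-278\right) = 16606 - 33360 = -16754$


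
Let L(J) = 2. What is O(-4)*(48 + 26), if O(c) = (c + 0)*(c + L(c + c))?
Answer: 592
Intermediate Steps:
O(c) = c*(2 + c) (O(c) = (c + 0)*(c + 2) = c*(2 + c))
O(-4)*(48 + 26) = (-4*(2 - 4))*(48 + 26) = -4*(-2)*74 = 8*74 = 592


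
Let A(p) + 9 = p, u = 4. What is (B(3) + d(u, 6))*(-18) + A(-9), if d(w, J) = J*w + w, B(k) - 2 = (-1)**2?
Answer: -576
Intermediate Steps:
B(k) = 3 (B(k) = 2 + (-1)**2 = 2 + 1 = 3)
d(w, J) = w + J*w
A(p) = -9 + p
(B(3) + d(u, 6))*(-18) + A(-9) = (3 + 4*(1 + 6))*(-18) + (-9 - 9) = (3 + 4*7)*(-18) - 18 = (3 + 28)*(-18) - 18 = 31*(-18) - 18 = -558 - 18 = -576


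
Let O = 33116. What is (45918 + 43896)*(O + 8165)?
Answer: 3707611734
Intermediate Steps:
(45918 + 43896)*(O + 8165) = (45918 + 43896)*(33116 + 8165) = 89814*41281 = 3707611734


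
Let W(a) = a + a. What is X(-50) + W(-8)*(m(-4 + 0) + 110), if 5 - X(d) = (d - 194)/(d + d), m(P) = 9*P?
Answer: -29536/25 ≈ -1181.4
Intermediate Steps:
X(d) = 5 - (-194 + d)/(2*d) (X(d) = 5 - (d - 194)/(d + d) = 5 - (-194 + d)/(2*d))
W(a) = 2*a
X(-50) + W(-8)*(m(-4 + 0) + 110) = (9/2 + 97/(-50)) + (2*(-8))*(9*(-4 + 0) + 110) = (9/2 + 97*(-1/50)) - 16*(9*(-4) + 110) = (9/2 - 97/50) - 16*(-36 + 110) = 64/25 - 16*74 = 64/25 - 1184 = -29536/25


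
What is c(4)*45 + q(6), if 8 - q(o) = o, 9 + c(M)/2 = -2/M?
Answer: -853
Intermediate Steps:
c(M) = -18 - 4/M (c(M) = -18 + 2*(-2/M) = -18 - 4/M)
q(o) = 8 - o
c(4)*45 + q(6) = (-18 - 4/4)*45 + (8 - 1*6) = (-18 - 4*1/4)*45 + (8 - 6) = (-18 - 1)*45 + 2 = -19*45 + 2 = -855 + 2 = -853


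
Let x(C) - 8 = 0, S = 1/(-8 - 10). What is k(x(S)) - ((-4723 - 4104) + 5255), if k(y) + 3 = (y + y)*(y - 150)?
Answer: 1297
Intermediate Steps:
S = -1/18 (S = 1/(-18) = -1/18 ≈ -0.055556)
x(C) = 8 (x(C) = 8 + 0 = 8)
k(y) = -3 + 2*y*(-150 + y) (k(y) = -3 + (y + y)*(y - 150) = -3 + (2*y)*(-150 + y) = -3 + 2*y*(-150 + y))
k(x(S)) - ((-4723 - 4104) + 5255) = (-3 - 300*8 + 2*8**2) - ((-4723 - 4104) + 5255) = (-3 - 2400 + 2*64) - (-8827 + 5255) = (-3 - 2400 + 128) - 1*(-3572) = -2275 + 3572 = 1297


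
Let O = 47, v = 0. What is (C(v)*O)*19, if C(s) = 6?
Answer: 5358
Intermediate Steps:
(C(v)*O)*19 = (6*47)*19 = 282*19 = 5358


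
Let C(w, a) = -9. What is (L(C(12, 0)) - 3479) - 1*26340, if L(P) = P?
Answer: -29828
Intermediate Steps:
(L(C(12, 0)) - 3479) - 1*26340 = (-9 - 3479) - 1*26340 = -3488 - 26340 = -29828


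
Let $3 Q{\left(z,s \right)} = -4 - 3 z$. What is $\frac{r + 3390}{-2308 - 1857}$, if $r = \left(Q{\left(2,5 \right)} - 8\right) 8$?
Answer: $- \frac{202}{255} \approx -0.79216$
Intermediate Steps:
$Q{\left(z,s \right)} = - \frac{4}{3} - z$ ($Q{\left(z,s \right)} = \frac{-4 - 3 z}{3} = - \frac{4}{3} - z$)
$r = - \frac{272}{3}$ ($r = \left(\left(- \frac{4}{3} - 2\right) - 8\right) 8 = \left(- \frac{10}{3} - 8\right) 8 = \left(- \frac{34}{3}\right) 8 = - \frac{272}{3} \approx -90.667$)
$\frac{r + 3390}{-2308 - 1857} = \frac{- \frac{272}{3} + 3390}{-2308 - 1857} = \frac{9898}{3 \left(-4165\right)} = \frac{9898}{3} \left(- \frac{1}{4165}\right) = - \frac{202}{255}$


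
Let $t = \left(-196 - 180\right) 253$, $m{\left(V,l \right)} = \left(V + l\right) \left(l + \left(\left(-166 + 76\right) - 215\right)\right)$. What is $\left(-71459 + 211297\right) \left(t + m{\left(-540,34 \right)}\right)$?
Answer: $5872916324$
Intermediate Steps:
$m{\left(V,l \right)} = \left(-305 + l\right) \left(V + l\right)$ ($m{\left(V,l \right)} = \left(V + l\right) \left(l - 305\right) = \left(V + l\right) \left(-305 + l\right) = \left(-305 + l\right) \left(V + l\right)$)
$t = -95128$ ($t = \left(-376\right) 253 = -95128$)
$\left(-71459 + 211297\right) \left(t + m{\left(-540,34 \right)}\right) = \left(-71459 + 211297\right) \left(-95128 - \left(-135970 - 1156\right)\right) = 139838 \left(-95128 + \left(1156 + 164700 - 10370 - 18360\right)\right) = 139838 \left(-95128 + 137126\right) = 139838 \cdot 41998 = 5872916324$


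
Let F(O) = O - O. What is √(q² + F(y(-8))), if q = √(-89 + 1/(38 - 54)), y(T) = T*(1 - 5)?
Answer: 5*I*√57/4 ≈ 9.4373*I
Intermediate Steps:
y(T) = -4*T (y(T) = T*(-4) = -4*T)
F(O) = 0
q = 5*I*√57/4 (q = √(-89 + 1/(-16)) = √(-89 - 1/16) = √(-1425/16) = 5*I*√57/4 ≈ 9.4373*I)
√(q² + F(y(-8))) = √((5*I*√57/4)² + 0) = √(-1425/16 + 0) = √(-1425/16) = 5*I*√57/4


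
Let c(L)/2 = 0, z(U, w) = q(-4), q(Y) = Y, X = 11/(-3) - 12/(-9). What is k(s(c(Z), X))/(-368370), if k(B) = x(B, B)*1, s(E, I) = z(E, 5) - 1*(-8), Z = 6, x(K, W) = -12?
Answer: 2/61395 ≈ 3.2576e-5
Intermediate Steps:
X = -7/3 (X = 11*(-1/3) - 12*(-1/9) = -11/3 + 4/3 = -7/3 ≈ -2.3333)
z(U, w) = -4
c(L) = 0 (c(L) = 2*0 = 0)
s(E, I) = 4 (s(E, I) = -4 - 1*(-8) = -4 + 8 = 4)
k(B) = -12 (k(B) = -12*1 = -12)
k(s(c(Z), X))/(-368370) = -12/(-368370) = -12*(-1/368370) = 2/61395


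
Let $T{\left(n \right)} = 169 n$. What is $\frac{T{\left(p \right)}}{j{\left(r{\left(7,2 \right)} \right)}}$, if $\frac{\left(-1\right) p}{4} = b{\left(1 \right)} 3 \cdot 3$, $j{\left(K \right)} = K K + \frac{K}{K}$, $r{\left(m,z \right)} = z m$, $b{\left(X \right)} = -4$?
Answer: $\frac{24336}{197} \approx 123.53$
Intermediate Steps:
$r{\left(m,z \right)} = m z$
$j{\left(K \right)} = 1 + K^{2}$ ($j{\left(K \right)} = K^{2} + 1 = 1 + K^{2}$)
$p = 144$ ($p = - 4 \left(-4\right) 3 \cdot 3 = - 4 \left(\left(-12\right) 3\right) = \left(-4\right) \left(-36\right) = 144$)
$\frac{T{\left(p \right)}}{j{\left(r{\left(7,2 \right)} \right)}} = \frac{169 \cdot 144}{1 + \left(7 \cdot 2\right)^{2}} = \frac{24336}{1 + 14^{2}} = \frac{24336}{1 + 196} = \frac{24336}{197}$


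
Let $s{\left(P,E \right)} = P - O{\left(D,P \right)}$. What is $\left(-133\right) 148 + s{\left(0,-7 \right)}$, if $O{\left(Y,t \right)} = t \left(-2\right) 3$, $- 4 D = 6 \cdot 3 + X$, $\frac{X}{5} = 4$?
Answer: $-19684$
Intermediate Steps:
$X = 20$ ($X = 5 \cdot 4 = 20$)
$D = - \frac{19}{2}$ ($D = - \frac{6 \cdot 3 + 20}{4} = - \frac{18 + 20}{4} = \left(- \frac{1}{4}\right) 38 = - \frac{19}{2} \approx -9.5$)
$O{\left(Y,t \right)} = - 6 t$ ($O{\left(Y,t \right)} = - 2 t 3 = - 6 t$)
$s{\left(P,E \right)} = 7 P$ ($s{\left(P,E \right)} = P - - 6 P = P + 6 P = 7 P$)
$\left(-133\right) 148 + s{\left(0,-7 \right)} = \left(-133\right) 148 + 7 \cdot 0 = -19684 + 0 = -19684$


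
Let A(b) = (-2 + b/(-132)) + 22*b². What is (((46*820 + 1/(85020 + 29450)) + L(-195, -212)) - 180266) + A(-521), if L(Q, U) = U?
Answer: 44037803208341/7555020 ≈ 5.8289e+6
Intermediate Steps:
A(b) = -2 + 22*b² - b/132 (A(b) = (-2 + b*(-1/132)) + 22*b² = (-2 - b/132) + 22*b² = -2 + 22*b² - b/132)
(((46*820 + 1/(85020 + 29450)) + L(-195, -212)) - 180266) + A(-521) = (((46*820 + 1/(85020 + 29450)) - 212) - 180266) + (-2 + 22*(-521)² - 1/132*(-521)) = (((37720 + 1/114470) - 212) - 180266) + (-2 + 22*271441 + 521/132) = (((37720 + 1/114470) - 212) - 180266) + (-2 + 5971702 + 521/132) = ((4317808401/114470 - 212) - 180266) + 788264921/132 = (4293540761/114470 - 180266) + 788264921/132 = -16341508259/114470 + 788264921/132 = 44037803208341/7555020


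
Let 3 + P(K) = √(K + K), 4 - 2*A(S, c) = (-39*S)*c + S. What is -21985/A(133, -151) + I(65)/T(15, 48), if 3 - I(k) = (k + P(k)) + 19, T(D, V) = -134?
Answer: 16748632/26242761 + √130/134 ≈ 0.72331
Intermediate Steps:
A(S, c) = 2 - S/2 + 39*S*c/2 (A(S, c) = 2 - ((-39*S)*c + S)/2 = 2 - (-39*S*c + S)/2 = 2 - (S - 39*S*c)/2 = 2 + (-S/2 + 39*S*c/2) = 2 - S/2 + 39*S*c/2)
P(K) = -3 + √2*√K (P(K) = -3 + √(K + K) = -3 + √(2*K) = -3 + √2*√K)
I(k) = -13 - k - √2*√k (I(k) = 3 - ((k + (-3 + √2*√k)) + 19) = 3 - ((-3 + k + √2*√k) + 19) = 3 - (16 + k + √2*√k) = 3 + (-16 - k - √2*√k) = -13 - k - √2*√k)
-21985/A(133, -151) + I(65)/T(15, 48) = -21985/(2 - ½*133 + (39/2)*133*(-151)) + (-13 - 1*65 - √2*√65)/(-134) = -21985/(2 - 133/2 - 783237/2) + (-13 - 65 - √130)*(-1/134) = -21985/(-391683) + (-78 - √130)*(-1/134) = -21985*(-1/391683) + (39/67 + √130/134) = 21985/391683 + (39/67 + √130/134) = 16748632/26242761 + √130/134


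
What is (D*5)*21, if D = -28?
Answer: -2940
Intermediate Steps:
(D*5)*21 = -28*5*21 = -140*21 = -2940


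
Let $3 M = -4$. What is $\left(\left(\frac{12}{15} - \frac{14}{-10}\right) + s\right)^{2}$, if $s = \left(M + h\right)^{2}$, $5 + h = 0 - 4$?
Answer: $\frac{24049216}{2025} \approx 11876.0$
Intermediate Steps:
$M = - \frac{4}{3}$ ($M = \frac{1}{3} \left(-4\right) = - \frac{4}{3} \approx -1.3333$)
$h = -9$ ($h = -5 + \left(0 - 4\right) = -5 - 4 = -9$)
$s = \frac{961}{9}$ ($s = \left(- \frac{4}{3} - 9\right)^{2} = \left(- \frac{31}{3}\right)^{2} = \frac{961}{9} \approx 106.78$)
$\left(\left(\frac{12}{15} - \frac{14}{-10}\right) + s\right)^{2} = \left(\left(\frac{12}{15} - \frac{14}{-10}\right) + \frac{961}{9}\right)^{2} = \left(\left(12 \cdot \frac{1}{15} - - \frac{7}{5}\right) + \frac{961}{9}\right)^{2} = \left(\left(\frac{4}{5} + \frac{7}{5}\right) + \frac{961}{9}\right)^{2} = \left(\frac{11}{5} + \frac{961}{9}\right)^{2} = \left(\frac{4904}{45}\right)^{2} = \frac{24049216}{2025}$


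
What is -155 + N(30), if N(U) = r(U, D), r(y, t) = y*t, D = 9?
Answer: 115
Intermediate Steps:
r(y, t) = t*y
N(U) = 9*U
-155 + N(30) = -155 + 9*30 = -155 + 270 = 115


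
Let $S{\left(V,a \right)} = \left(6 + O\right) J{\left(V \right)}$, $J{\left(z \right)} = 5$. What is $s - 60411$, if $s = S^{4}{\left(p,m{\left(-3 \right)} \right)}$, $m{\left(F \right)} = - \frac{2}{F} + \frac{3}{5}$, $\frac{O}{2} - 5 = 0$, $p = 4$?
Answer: $40899589$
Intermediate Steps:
$O = 10$ ($O = 10 + 2 \cdot 0 = 10 + 0 = 10$)
$m{\left(F \right)} = \frac{3}{5} - \frac{2}{F}$ ($m{\left(F \right)} = - \frac{2}{F} + 3 \cdot \frac{1}{5} = - \frac{2}{F} + \frac{3}{5} = \frac{3}{5} - \frac{2}{F}$)
$S{\left(V,a \right)} = 80$ ($S{\left(V,a \right)} = \left(6 + 10\right) 5 = 16 \cdot 5 = 80$)
$s = 40960000$ ($s = 80^{4} = 40960000$)
$s - 60411 = 40960000 - 60411 = 40899589$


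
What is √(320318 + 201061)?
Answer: 3*√57931 ≈ 722.07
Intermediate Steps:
√(320318 + 201061) = √521379 = 3*√57931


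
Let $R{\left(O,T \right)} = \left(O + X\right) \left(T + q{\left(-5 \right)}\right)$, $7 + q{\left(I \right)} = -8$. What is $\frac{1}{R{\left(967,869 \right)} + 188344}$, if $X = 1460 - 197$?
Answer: $\frac{1}{2092764} \approx 4.7784 \cdot 10^{-7}$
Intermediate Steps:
$q{\left(I \right)} = -15$ ($q{\left(I \right)} = -7 - 8 = -15$)
$X = 1263$
$R{\left(O,T \right)} = \left(-15 + T\right) \left(1263 + O\right)$ ($R{\left(O,T \right)} = \left(O + 1263\right) \left(T - 15\right) = \left(1263 + O\right) \left(-15 + T\right) = \left(-15 + T\right) \left(1263 + O\right)$)
$\frac{1}{R{\left(967,869 \right)} + 188344} = \frac{1}{\left(-18945 - 14505 + 1263 \cdot 869 + 967 \cdot 869\right) + 188344} = \frac{1}{\left(-18945 - 14505 + 1097547 + 840323\right) + 188344} = \frac{1}{1904420 + 188344} = \frac{1}{2092764}$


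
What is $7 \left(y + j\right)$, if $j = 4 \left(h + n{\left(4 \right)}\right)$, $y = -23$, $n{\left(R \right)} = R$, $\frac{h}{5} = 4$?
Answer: $511$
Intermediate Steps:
$h = 20$ ($h = 5 \cdot 4 = 20$)
$j = 96$ ($j = 4 \left(20 + 4\right) = 4 \cdot 24 = 96$)
$7 \left(y + j\right) = 7 \left(-23 + 96\right) = 7 \cdot 73 = 511$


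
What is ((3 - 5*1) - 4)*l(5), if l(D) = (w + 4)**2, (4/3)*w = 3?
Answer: -1875/8 ≈ -234.38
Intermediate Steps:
w = 9/4 (w = (3/4)*3 = 9/4 ≈ 2.2500)
l(D) = 625/16 (l(D) = (9/4 + 4)**2 = (25/4)**2 = 625/16)
((3 - 5*1) - 4)*l(5) = ((3 - 5*1) - 4)*(625/16) = ((3 - 5) - 4)*(625/16) = (-2 - 4)*(625/16) = -6*625/16 = -1875/8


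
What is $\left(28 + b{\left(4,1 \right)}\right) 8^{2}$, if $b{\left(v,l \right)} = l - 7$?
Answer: $1408$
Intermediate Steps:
$b{\left(v,l \right)} = -7 + l$ ($b{\left(v,l \right)} = l - 7 = -7 + l$)
$\left(28 + b{\left(4,1 \right)}\right) 8^{2} = \left(28 + \left(-7 + 1\right)\right) 8^{2} = \left(28 - 6\right) 64 = 22 \cdot 64 = 1408$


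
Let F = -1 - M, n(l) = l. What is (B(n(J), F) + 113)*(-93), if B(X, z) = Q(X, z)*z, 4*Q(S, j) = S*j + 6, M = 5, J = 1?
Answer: -10509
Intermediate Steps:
Q(S, j) = 3/2 + S*j/4 (Q(S, j) = (S*j + 6)/4 = (6 + S*j)/4 = 3/2 + S*j/4)
F = -6 (F = -1 - 1*5 = -1 - 5 = -6)
B(X, z) = z*(3/2 + X*z/4) (B(X, z) = (3/2 + X*z/4)*z = z*(3/2 + X*z/4))
(B(n(J), F) + 113)*(-93) = ((1/4)*(-6)*(6 + 1*(-6)) + 113)*(-93) = ((1/4)*(-6)*(6 - 6) + 113)*(-93) = ((1/4)*(-6)*0 + 113)*(-93) = (0 + 113)*(-93) = 113*(-93) = -10509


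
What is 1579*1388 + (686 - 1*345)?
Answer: 2191993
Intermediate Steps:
1579*1388 + (686 - 1*345) = 2191652 + (686 - 345) = 2191652 + 341 = 2191993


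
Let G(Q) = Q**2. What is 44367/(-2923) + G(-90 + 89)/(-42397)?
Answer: -1881030622/123926431 ≈ -15.179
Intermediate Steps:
44367/(-2923) + G(-90 + 89)/(-42397) = 44367/(-2923) + (-90 + 89)**2/(-42397) = 44367*(-1/2923) + (-1)**2*(-1/42397) = -44367/2923 + 1*(-1/42397) = -44367/2923 - 1/42397 = -1881030622/123926431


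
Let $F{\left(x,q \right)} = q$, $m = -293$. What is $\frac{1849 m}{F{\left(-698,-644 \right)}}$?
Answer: $\frac{541757}{644} \approx 841.24$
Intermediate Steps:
$\frac{1849 m}{F{\left(-698,-644 \right)}} = \frac{1849 \left(-293\right)}{-644} = \left(-541757\right) \left(- \frac{1}{644}\right) = \frac{541757}{644}$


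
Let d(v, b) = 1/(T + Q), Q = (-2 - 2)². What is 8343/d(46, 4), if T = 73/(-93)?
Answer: 3935115/31 ≈ 1.2694e+5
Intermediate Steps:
Q = 16 (Q = (-4)² = 16)
T = -73/93 (T = 73*(-1/93) = -73/93 ≈ -0.78495)
d(v, b) = 93/1415 (d(v, b) = 1/(-73/93 + 16) = 1/(1415/93) = 93/1415)
8343/d(46, 4) = 8343/(93/1415) = 8343*(1415/93) = 3935115/31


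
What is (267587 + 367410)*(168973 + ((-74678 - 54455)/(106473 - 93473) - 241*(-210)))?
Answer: 1812567102195399/13000 ≈ 1.3943e+11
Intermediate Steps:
(267587 + 367410)*(168973 + ((-74678 - 54455)/(106473 - 93473) - 241*(-210))) = 634997*(168973 + (-129133/13000 + 50610)) = 634997*(168973 + 657800867/13000) = 634997*(2854449867/13000) = 1812567102195399/13000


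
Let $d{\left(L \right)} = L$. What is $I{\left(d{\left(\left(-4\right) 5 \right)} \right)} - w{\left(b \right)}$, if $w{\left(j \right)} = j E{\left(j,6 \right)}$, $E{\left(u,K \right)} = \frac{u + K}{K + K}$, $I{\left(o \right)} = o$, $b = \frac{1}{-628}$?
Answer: $- \frac{94648393}{4732608} \approx -19.999$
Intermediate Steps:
$b = - \frac{1}{628} \approx -0.0015924$
$E{\left(u,K \right)} = \frac{K + u}{2 K}$
$w{\left(j \right)} = j \left(\frac{1}{2} + \frac{j}{12}\right)$ ($w{\left(j \right)} = j \frac{6 + j}{2 \cdot 6} = j \frac{1}{2} \cdot \frac{1}{6} \left(6 + j\right) = j \left(\frac{1}{2} + \frac{j}{12}\right)$)
$I{\left(d{\left(\left(-4\right) 5 \right)} \right)} - w{\left(b \right)} = \left(-4\right) 5 - \frac{1}{12} \left(- \frac{1}{628}\right) \left(6 - \frac{1}{628}\right) = -20 - \frac{1}{12} \left(- \frac{1}{628}\right) \frac{3767}{628} = -20 - - \frac{3767}{4732608} = -20 + \frac{3767}{4732608} = - \frac{94648393}{4732608}$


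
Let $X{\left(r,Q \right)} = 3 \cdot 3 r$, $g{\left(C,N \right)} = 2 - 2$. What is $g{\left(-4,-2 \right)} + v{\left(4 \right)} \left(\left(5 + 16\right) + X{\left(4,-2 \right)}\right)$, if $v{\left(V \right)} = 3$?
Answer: $171$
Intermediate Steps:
$g{\left(C,N \right)} = 0$ ($g{\left(C,N \right)} = 2 - 2 = 0$)
$X{\left(r,Q \right)} = 9 r$
$g{\left(-4,-2 \right)} + v{\left(4 \right)} \left(\left(5 + 16\right) + X{\left(4,-2 \right)}\right) = 0 + 3 \left(\left(5 + 16\right) + 9 \cdot 4\right) = 0 + 3 \left(21 + 36\right) = 0 + 3 \cdot 57 = 0 + 171 = 171$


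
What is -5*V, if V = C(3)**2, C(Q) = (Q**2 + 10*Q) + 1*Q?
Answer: -8820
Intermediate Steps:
C(Q) = Q**2 + 11*Q (C(Q) = (Q**2 + 10*Q) + Q = Q**2 + 11*Q)
V = 1764 (V = (3*(11 + 3))**2 = (3*14)**2 = 42**2 = 1764)
-5*V = -5*1764 = -8820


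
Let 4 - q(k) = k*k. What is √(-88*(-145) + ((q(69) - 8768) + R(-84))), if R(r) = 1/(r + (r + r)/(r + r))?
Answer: 2*I*√1317542/83 ≈ 27.659*I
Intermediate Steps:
R(r) = 1/(1 + r) (R(r) = 1/(r + (2*r)/((2*r))) = 1/(r + (2*r)*(1/(2*r))) = 1/(r + 1) = 1/(1 + r))
q(k) = 4 - k² (q(k) = 4 - k*k = 4 - k²)
√(-88*(-145) + ((q(69) - 8768) + R(-84))) = √(-88*(-145) + (((4 - 1*69²) - 8768) + 1/(1 - 84))) = √(12760 + (((4 - 1*4761) - 8768) + 1/(-83))) = √(12760 + (((4 - 4761) - 8768) - 1/83)) = √(12760 + ((-4757 - 8768) - 1/83)) = √(12760 + (-13525 - 1/83)) = √(12760 - 1122576/83) = √(-63496/83) = 2*I*√1317542/83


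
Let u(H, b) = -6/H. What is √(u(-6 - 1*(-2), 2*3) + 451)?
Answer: √1810/2 ≈ 21.272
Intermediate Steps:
√(u(-6 - 1*(-2), 2*3) + 451) = √(-6/(-6 - 1*(-2)) + 451) = √(-6/(-6 + 2) + 451) = √(-6/(-4) + 451) = √(-6*(-¼) + 451) = √(3/2 + 451) = √(905/2) = √1810/2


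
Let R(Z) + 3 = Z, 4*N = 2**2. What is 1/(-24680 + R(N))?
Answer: -1/24682 ≈ -4.0515e-5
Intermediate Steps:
N = 1 (N = (1/4)*2**2 = (1/4)*4 = 1)
R(Z) = -3 + Z
1/(-24680 + R(N)) = 1/(-24680 + (-3 + 1)) = 1/(-24680 - 2) = 1/(-24682) = -1/24682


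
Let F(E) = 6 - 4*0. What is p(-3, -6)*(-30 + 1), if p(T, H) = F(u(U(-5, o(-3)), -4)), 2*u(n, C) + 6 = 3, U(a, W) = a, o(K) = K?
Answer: -174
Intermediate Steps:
u(n, C) = -3/2 (u(n, C) = -3 + (½)*3 = -3 + 3/2 = -3/2)
F(E) = 6 (F(E) = 6 + 0 = 6)
p(T, H) = 6
p(-3, -6)*(-30 + 1) = 6*(-30 + 1) = 6*(-29) = -174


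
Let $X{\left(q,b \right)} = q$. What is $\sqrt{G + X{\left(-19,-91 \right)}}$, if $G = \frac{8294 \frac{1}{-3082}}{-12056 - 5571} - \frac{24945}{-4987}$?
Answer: $\frac{i \sqrt{256863214758146393679603}}{135462913309} \approx 3.7414 i$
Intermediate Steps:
$G = \frac{677606879704}{135462913309}$ ($G = \frac{8294 \left(- \frac{1}{3082}\right)}{-17627} - - \frac{24945}{4987} = \left(- \frac{4147}{1541}\right) \left(- \frac{1}{17627}\right) + \frac{24945}{4987} = \frac{4147}{27163207} + \frac{24945}{4987} = \frac{677606879704}{135462913309} \approx 5.0022$)
$\sqrt{G + X{\left(-19,-91 \right)}} = \sqrt{\frac{677606879704}{135462913309} - 19} = \sqrt{- \frac{1896188473167}{135462913309}} = \frac{i \sqrt{256863214758146393679603}}{135462913309}$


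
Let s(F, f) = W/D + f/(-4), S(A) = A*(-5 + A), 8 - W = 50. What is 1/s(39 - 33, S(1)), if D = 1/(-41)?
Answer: 1/1723 ≈ 0.00058038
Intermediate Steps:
W = -42 (W = 8 - 1*50 = 8 - 50 = -42)
D = -1/41 ≈ -0.024390
s(F, f) = 1722 - f/4 (s(F, f) = -42/(-1/41) + f/(-4) = -42*(-41) + f*(-1/4) = 1722 - f/4)
1/s(39 - 33, S(1)) = 1/(1722 - (-5 + 1)/4) = 1/(1722 - (-4)/4) = 1/(1722 - 1/4*(-4)) = 1/(1722 + 1) = 1/1723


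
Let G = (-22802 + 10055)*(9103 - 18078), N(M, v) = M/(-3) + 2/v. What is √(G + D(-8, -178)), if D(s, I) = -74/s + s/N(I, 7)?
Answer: √44832312835969/626 ≈ 10696.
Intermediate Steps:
N(M, v) = 2/v - M/3 (N(M, v) = M*(-⅓) + 2/v = -M/3 + 2/v = 2/v - M/3)
D(s, I) = -74/s + s/(2/7 - I/3)
G = 114404325 (G = -12747*(-8975) = 114404325)
√(G + D(-8, -178)) = √(114404325 + (444 - 518*(-178) - 21*(-8)²)/((-8)*(-6 + 7*(-178)))) = √(114404325 - (444 + 92204 - 21*64)/(8*(-6 - 1246))) = √(114404325 - ⅛*(444 + 92204 - 1344)/(-1252)) = √(114404325 - ⅛*(-1/1252)*91304) = √(114404325 + 11413/1252) = √(143234226313/1252) = √44832312835969/626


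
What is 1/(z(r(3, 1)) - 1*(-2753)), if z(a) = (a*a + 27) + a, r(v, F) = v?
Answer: 1/2792 ≈ 0.00035817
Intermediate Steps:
z(a) = 27 + a + a² (z(a) = (a² + 27) + a = (27 + a²) + a = 27 + a + a²)
1/(z(r(3, 1)) - 1*(-2753)) = 1/((27 + 3 + 3²) - 1*(-2753)) = 1/((27 + 3 + 9) + 2753) = 1/(39 + 2753) = 1/2792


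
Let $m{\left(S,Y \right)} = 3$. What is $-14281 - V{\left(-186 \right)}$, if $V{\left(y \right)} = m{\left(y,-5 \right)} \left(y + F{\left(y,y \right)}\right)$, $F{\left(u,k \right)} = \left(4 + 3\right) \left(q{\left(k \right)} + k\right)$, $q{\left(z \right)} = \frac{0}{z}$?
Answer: $-9817$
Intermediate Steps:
$q{\left(z \right)} = 0$
$F{\left(u,k \right)} = 7 k$ ($F{\left(u,k \right)} = \left(4 + 3\right) \left(0 + k\right) = 7 k$)
$V{\left(y \right)} = 24 y$ ($V{\left(y \right)} = 3 \left(y + 7 y\right) = 3 \cdot 8 y = 24 y$)
$-14281 - V{\left(-186 \right)} = -14281 - 24 \left(-186\right) = -14281 - -4464 = -14281 + 4464 = -9817$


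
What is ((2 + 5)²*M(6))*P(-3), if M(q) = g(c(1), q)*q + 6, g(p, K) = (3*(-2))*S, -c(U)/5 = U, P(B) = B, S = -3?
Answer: -16758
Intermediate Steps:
c(U) = -5*U
g(p, K) = 18 (g(p, K) = (3*(-2))*(-3) = -6*(-3) = 18)
M(q) = 6 + 18*q (M(q) = 18*q + 6 = 6 + 18*q)
((2 + 5)²*M(6))*P(-3) = ((2 + 5)²*(6 + 18*6))*(-3) = (7²*(6 + 108))*(-3) = (49*114)*(-3) = 5586*(-3) = -16758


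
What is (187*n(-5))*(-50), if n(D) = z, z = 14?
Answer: -130900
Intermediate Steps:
n(D) = 14
(187*n(-5))*(-50) = (187*14)*(-50) = 2618*(-50) = -130900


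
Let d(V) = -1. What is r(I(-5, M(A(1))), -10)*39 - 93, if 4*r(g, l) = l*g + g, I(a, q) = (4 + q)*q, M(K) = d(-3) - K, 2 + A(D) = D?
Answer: -93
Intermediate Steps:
A(D) = -2 + D
M(K) = -1 - K
I(a, q) = q*(4 + q)
r(g, l) = g/4 + g*l/4 (r(g, l) = (l*g + g)/4 = (g*l + g)/4 = (g + g*l)/4 = g/4 + g*l/4)
r(I(-5, M(A(1))), -10)*39 - 93 = (((-1 - (-2 + 1))*(4 + (-1 - (-2 + 1))))*(1 - 10)/4)*39 - 93 = ((¼)*((-1 - 1*(-1))*(4 + (-1 - 1*(-1))))*(-9))*39 - 93 = ((¼)*((-1 + 1)*(4 + (-1 + 1)))*(-9))*39 - 93 = ((¼)*(0*(4 + 0))*(-9))*39 - 93 = ((¼)*(0*4)*(-9))*39 - 93 = ((¼)*0*(-9))*39 - 93 = 0*39 - 93 = 0 - 93 = -93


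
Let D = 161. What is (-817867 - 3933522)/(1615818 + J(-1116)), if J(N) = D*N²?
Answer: -163841/6970146 ≈ -0.023506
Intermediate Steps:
J(N) = 161*N²
(-817867 - 3933522)/(1615818 + J(-1116)) = (-817867 - 3933522)/(1615818 + 161*(-1116)²) = -4751389/(1615818 + 161*1245456) = -4751389/(1615818 + 200518416) = -4751389/202134234 = -4751389*1/202134234 = -163841/6970146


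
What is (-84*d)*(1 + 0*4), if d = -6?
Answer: 504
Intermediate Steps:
(-84*d)*(1 + 0*4) = (-84*(-6))*(1 + 0*4) = 504*(1 + 0) = 504*1 = 504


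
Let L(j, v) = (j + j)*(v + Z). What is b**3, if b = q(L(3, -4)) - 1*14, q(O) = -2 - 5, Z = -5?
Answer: -9261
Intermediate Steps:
L(j, v) = 2*j*(-5 + v) (L(j, v) = (j + j)*(v - 5) = (2*j)*(-5 + v) = 2*j*(-5 + v))
q(O) = -7
b = -21 (b = -7 - 1*14 = -7 - 14 = -21)
b**3 = (-21)**3 = -9261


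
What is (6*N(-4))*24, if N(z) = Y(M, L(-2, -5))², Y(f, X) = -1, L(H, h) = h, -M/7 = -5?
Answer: 144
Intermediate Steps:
M = 35 (M = -7*(-5) = 35)
N(z) = 1 (N(z) = (-1)² = 1)
(6*N(-4))*24 = (6*1)*24 = 6*24 = 144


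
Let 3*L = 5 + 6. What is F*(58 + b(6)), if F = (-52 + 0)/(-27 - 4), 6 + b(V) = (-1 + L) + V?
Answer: 9464/93 ≈ 101.76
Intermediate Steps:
L = 11/3 (L = (5 + 6)/3 = (⅓)*11 = 11/3 ≈ 3.6667)
b(V) = -10/3 + V (b(V) = -6 + ((-1 + 11/3) + V) = -6 + (8/3 + V) = -10/3 + V)
F = 52/31 (F = -52/(-31) = -52*(-1/31) = 52/31 ≈ 1.6774)
F*(58 + b(6)) = 52*(58 + (-10/3 + 6))/31 = 52*(58 + 8/3)/31 = (52/31)*(182/3) = 9464/93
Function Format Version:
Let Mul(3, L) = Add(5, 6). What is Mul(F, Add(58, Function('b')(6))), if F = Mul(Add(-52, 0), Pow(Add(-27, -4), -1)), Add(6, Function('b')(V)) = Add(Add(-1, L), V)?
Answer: Rational(9464, 93) ≈ 101.76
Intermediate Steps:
L = Rational(11, 3) (L = Mul(Rational(1, 3), Add(5, 6)) = Mul(Rational(1, 3), 11) = Rational(11, 3) ≈ 3.6667)
Function('b')(V) = Add(Rational(-10, 3), V) (Function('b')(V) = Add(-6, Add(Add(-1, Rational(11, 3)), V)) = Add(-6, Add(Rational(8, 3), V)) = Add(Rational(-10, 3), V))
F = Rational(52, 31) (F = Mul(-52, Pow(-31, -1)) = Mul(-52, Rational(-1, 31)) = Rational(52, 31) ≈ 1.6774)
Mul(F, Add(58, Function('b')(6))) = Mul(Rational(52, 31), Add(58, Add(Rational(-10, 3), 6))) = Mul(Rational(52, 31), Add(58, Rational(8, 3))) = Mul(Rational(52, 31), Rational(182, 3)) = Rational(9464, 93)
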